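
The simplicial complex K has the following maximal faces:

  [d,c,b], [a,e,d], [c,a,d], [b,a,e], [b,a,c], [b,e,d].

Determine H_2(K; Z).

Order the vertices as a < b < c < d < e. Listing each simplex with vertices in this order, K has dimension 2 with simplices:

  0-simplices (5): a, b, c, d, e
  1-simplices (9): ab, ac, ad, ae, bc, bd, be, cd, de
  2-simplices (6): abc, abe, acd, ade, bcd, bde

Hence C_0 ≅ Z^5, C_1 ≅ Z^9, C_2 ≅ Z^6.

The boundary map ∂_1: C_1 → C_0 is given by ∂[p,q] = [q] − [p]. For instance
  ∂ad = d − a.
This gives a 5×9 integer matrix of rank 4; reducing to Smith normal form yields diagonal entries (1,1,1,1).

The boundary map ∂_2: C_2 → C_1 maps a triangle to the signed sum of its edges. For instance
  ∂abe = be − ae + ab,
  ∂abc = bc − ac + ab.
This gives a 9×6 integer matrix of rank 5; reducing to Smith normal form yields diagonal entries (1,1,1,1,1).

Computing H_k = (kernel of ∂_k) / (image of ∂_{k+1}):

  H_2: rank ker ∂_2 − rank ∂_3 = (6 − 5) − 0 = 1, and there is no ∂_3, so H_2 = Z.

H_2 = Z.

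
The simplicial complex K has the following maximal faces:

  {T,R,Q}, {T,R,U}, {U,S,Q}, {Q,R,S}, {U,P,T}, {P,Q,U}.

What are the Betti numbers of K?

Fix the vertex order P < Q < R < S < T < U and write every simplex with vertices in increasing order. Then dim K = 2 and the simplices of K are:

  0-simplices (6): P, Q, R, S, T, U
  1-simplices (12): PQ, PT, PU, QR, QS, QT, QU, RS, RT, RU, SU, TU
  2-simplices (6): PQU, PTU, QRS, QRT, QSU, RTU

so the chain groups are C_0 ≅ Z^6, C_1 ≅ Z^12, C_2 ≅ Z^6.

∂_1: C_1 → C_0 maps an edge to its endpoints' difference, ∂[p,q] = q − p.
The resulting 6×12 matrix has rank 5, and its Smith normal form has invariant factors (1,1,1,1,1).

Boundary ∂_2: C_2 → C_1 acts by ∂[p,q,r] = [q,r] − [p,r] + [p,q]. For instance
  ∂QRS = RS − QS + QR,
  ∂RTU = TU − RU + RT.
This gives a 12×6 integer matrix of rank 6; reducing to Smith normal form yields diagonal entries (1,1,1,1,1,1).

Reading off H_k = ker ∂_k / im ∂_{k+1}:

  H_0: rank C_0 − rank ∂_1 = 6 − 5 = 1, and the invariant factors of ∂_1 are all 1, so H_0 = Z.
  H_1: rank ker ∂_1 − rank ∂_2 = (12 − 5) − 6 = 1, and the invariant factors of ∂_2 are all 1, so H_1 = Z.
  H_2: rank ker ∂_2 − rank ∂_3 = (6 − 6) − 0 = 0, and there is no ∂_3, so H_2 = 0.

As a check, the Euler characteristic is 6 − 12 + 6 = 0, which agrees with 1 − 1 + 0 = 0.
(K is a triangulation of the cylinder S^1 x I.)

Hence the Betti numbers are b_0 = 1, b_1 = 1, b_2 = 0.

b_0 = 1, b_1 = 1, b_2 = 0.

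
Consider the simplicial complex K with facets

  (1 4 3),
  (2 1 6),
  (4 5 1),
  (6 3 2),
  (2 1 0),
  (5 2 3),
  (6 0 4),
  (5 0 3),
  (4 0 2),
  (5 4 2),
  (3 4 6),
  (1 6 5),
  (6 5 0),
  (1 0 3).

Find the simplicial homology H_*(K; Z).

H_0 ≅ Z,  H_1 ≅ Z^2,  H_2 ≅ Z.

Take the total order 0 < 1 < 2 < 3 < 4 < 5 < 6 on the vertex set. Then K (dimension 2) consists of the simplices:

  0-simplices (7): [0], [1], [2], [3], [4], [5], [6]
  1-simplices (21): [0,1], [0,2], [0,3], [0,4], [0,5], [0,6], [1,2], [1,3], [1,4], [1,5], [1,6], [2,3], [2,4], [2,5], [2,6], [3,4], [3,5], [3,6], [4,5], [4,6], [5,6]
  2-simplices (14): [0,1,2], [0,1,3], [0,2,4], [0,3,5], [0,4,6], [0,5,6], [1,2,6], [1,3,4], [1,4,5], [1,5,6], [2,3,5], [2,3,6], [2,4,5], [3,4,6]

so the chain groups are C_0 ≅ Z^7, C_1 ≅ Z^21, C_2 ≅ Z^14.

The boundary map ∂_1: C_1 → C_0 maps an edge to its endpoints' difference, ∂[p,q] = q − p. For instance
  ∂[0,3] = [3] − [0].
The 7×21 boundary matrix has rank 6 and Smith normal form diag(1,1,1,1,1,1).

∂_2: C_2 → C_1 sends each 2-simplex [p,q,r] to [q,r] − [p,r] + [p,q]. For instance
  ∂[2,3,6] = [3,6] − [2,6] + [2,3],
  ∂[0,3,5] = [3,5] − [0,5] + [0,3].
As a 21×14 matrix over Z this has rank 13, with invariant factors (1,1,1,1,1,1,1,1,1,1,1,1,1).

Now H_k = ker ∂_k / im ∂_{k+1}, so:

  H_0: rank C_0 − rank ∂_1 = 7 − 6 = 1, and the invariant factors of ∂_1 are all 1, so H_0 ≅ Z.
  H_1: rank ker ∂_1 − rank ∂_2 = (21 − 6) − 13 = 2, and the invariant factors of ∂_2 are all 1, so H_1 ≅ Z^2.
  H_2: rank ker ∂_2 − rank ∂_3 = (14 − 13) − 0 = 1, and there is no ∂_3, so H_2 ≅ Z.

(K is a triangulation of the torus T^2.)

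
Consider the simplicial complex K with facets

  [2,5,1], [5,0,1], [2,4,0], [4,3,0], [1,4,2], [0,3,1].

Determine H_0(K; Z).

Fix the vertex order 0 < 1 < 2 < 3 < 4 < 5 and write every simplex with vertices in increasing order. Then dim K = 2 and the simplices of K are:

  0-simplices (6): [0], [1], [2], [3], [4], [5]
  1-simplices (12): [0,1], [0,2], [0,3], [0,4], [0,5], [1,2], [1,3], [1,4], [1,5], [2,4], [2,5], [3,4]
  2-simplices (6): [0,1,3], [0,1,5], [0,2,4], [0,3,4], [1,2,4], [1,2,5]

giving chain groups C_0 ≅ Z^6, C_1 ≅ Z^12, C_2 ≅ Z^6.

The boundary map ∂_1: C_1 → C_0 sends each edge [p,q] (with p < q) to q − p. For instance
  ∂[0,4] = [4] − [0].
This gives a 6×12 integer matrix of rank 5; reducing to Smith normal form yields diagonal entries (1,1,1,1,1).

The boundary map ∂_2: C_2 → C_1 sends each 2-simplex [p,q,r] to [q,r] − [p,r] + [p,q]. For instance
  ∂[1,2,5] = [2,5] − [1,5] + [1,2],
  ∂[0,1,5] = [1,5] − [0,5] + [0,1].
The 12×6 boundary matrix has rank 6 and Smith normal form diag(1,1,1,1,1,1).

Computing H_k = (kernel of ∂_k) / (image of ∂_{k+1}):

  H_0: rank C_0 − rank ∂_1 = 6 − 5 = 1, and the invariant factors of ∂_1 are all 1, so H_0 ≅ Z.

(K is a triangulation of the cylinder S^1 x I.)

H_0 = Z.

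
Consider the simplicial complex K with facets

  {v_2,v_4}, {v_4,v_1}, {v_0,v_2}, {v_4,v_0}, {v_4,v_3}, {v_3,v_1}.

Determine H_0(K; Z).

H_0 = Z.

Order the vertices as v_0 < v_1 < v_2 < v_3 < v_4. Listing each simplex with vertices in this order, K has dimension 1 with simplices:

  0-simplices (5): [v_0], [v_1], [v_2], [v_3], [v_4]
  1-simplices (6): [v_0,v_2], [v_0,v_4], [v_1,v_3], [v_1,v_4], [v_2,v_4], [v_3,v_4]

so the chain groups are C_0 ≅ Z^5, C_1 ≅ Z^6.

Boundary ∂_1: C_1 → C_0 sends each edge [p,q] (with p < q) to q − p.
As a 5×6 matrix over Z this has rank 4, with invariant factors (1,1,1,1).

Reading off H_k = ker ∂_k / im ∂_{k+1}:

  H_0: rank C_0 − rank ∂_1 = 5 − 4 = 1, and the invariant factors of ∂_1 are all 1, so H_0 = Z.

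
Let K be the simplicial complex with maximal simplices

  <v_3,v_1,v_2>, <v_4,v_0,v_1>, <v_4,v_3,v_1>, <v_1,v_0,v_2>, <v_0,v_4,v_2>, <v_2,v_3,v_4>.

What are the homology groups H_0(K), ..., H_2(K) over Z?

We work with the vertex ordering v_0 < v_1 < v_2 < v_3 < v_4. The simplices of K, each written with vertices in increasing order, are:

  0-simplices (5): [v_0], [v_1], [v_2], [v_3], [v_4]
  1-simplices (9): [v_0,v_1], [v_0,v_2], [v_0,v_4], [v_1,v_2], [v_1,v_3], [v_1,v_4], [v_2,v_3], [v_2,v_4], [v_3,v_4]
  2-simplices (6): [v_0,v_1,v_2], [v_0,v_1,v_4], [v_0,v_2,v_4], [v_1,v_2,v_3], [v_1,v_3,v_4], [v_2,v_3,v_4]

Hence C_0 ≅ Z^5, C_1 ≅ Z^9, C_2 ≅ Z^6.

Boundary ∂_1: C_1 → C_0 is given by ∂[p,q] = [q] − [p].
The 5×9 boundary matrix has rank 4 and Smith normal form diag(1,1,1,1).

∂_2: C_2 → C_1 acts by ∂[p,q,r] = [q,r] − [p,r] + [p,q]. For instance
  ∂[v_0,v_1,v_2] = [v_1,v_2] − [v_0,v_2] + [v_0,v_1],
  ∂[v_0,v_2,v_4] = [v_2,v_4] − [v_0,v_4] + [v_0,v_2].
This gives a 9×6 integer matrix of rank 5; reducing to Smith normal form yields diagonal entries (1,1,1,1,1).

Computing H_k = (kernel of ∂_k) / (image of ∂_{k+1}):

  H_0: rank C_0 − rank ∂_1 = 5 − 4 = 1, and the invariant factors of ∂_1 are all 1, so H_0 ≅ Z.
  H_1: rank ker ∂_1 − rank ∂_2 = (9 − 4) − 5 = 0, and the invariant factors of ∂_2 are all 1, so H_1 ≅ 0.
  H_2: rank ker ∂_2 − rank ∂_3 = (6 − 5) − 0 = 1, and there is no ∂_3, so H_2 ≅ Z.

H_0 = Z,  H_1 = 0,  H_2 = Z.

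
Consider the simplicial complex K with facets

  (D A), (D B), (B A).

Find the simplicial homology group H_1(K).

We work with the vertex ordering A < B < D. The simplices of K, each written with vertices in increasing order, are:

  0-simplices (3): A, B, D
  1-simplices (3): AB, AD, BD

giving chain groups C_0 ≅ Z^3, C_1 ≅ Z^3.

The boundary map ∂_1: C_1 → C_0 sends each edge [p,q] (with p < q) to q − p. For instance
  ∂AD = D − A.
This gives a 3×3 integer matrix of rank 2; reducing to Smith normal form yields diagonal entries (1,1).

Reading off H_k = ker ∂_k / im ∂_{k+1}:

  H_1: rank ker ∂_1 − rank ∂_2 = (3 − 2) − 0 = 1, and there is no ∂_2, so H_1 ≅ Z.

H_1 = Z.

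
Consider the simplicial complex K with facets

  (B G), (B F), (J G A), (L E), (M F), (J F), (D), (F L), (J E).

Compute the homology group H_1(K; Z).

Fix the vertex order A < B < D < E < F < G < J < L < M and write every simplex with vertices in increasing order. Then dim K = 2 and the simplices of K are:

  0-simplices (9): A, B, D, E, F, G, J, L, M
  1-simplices (10): AG, AJ, BF, BG, EJ, EL, FJ, FL, FM, GJ
  2-simplices (1): AGJ

giving chain groups C_0 ≅ Z^9, C_1 ≅ Z^10, C_2 ≅ Z^1.

The boundary map ∂_1: C_1 → C_0 is given by ∂[p,q] = [q] − [p].
As a 9×10 matrix over Z this has rank 7, with invariant factors (1,1,1,1,1,1,1).

The boundary map ∂_2: C_2 → C_1 maps a triangle to the signed sum of its edges. For instance
  ∂AGJ = GJ − AJ + AG.
This gives a 10×1 integer matrix of rank 1; reducing to Smith normal form yields diagonal entries (1).

From H_k ≅ ker(∂_k) / im(∂_{k+1}) we obtain:

  H_1: rank ker ∂_1 − rank ∂_2 = (10 − 7) − 1 = 2, and the invariant factors of ∂_2 are all 1, so H_1 = Z^2.

H_1 = Z^2.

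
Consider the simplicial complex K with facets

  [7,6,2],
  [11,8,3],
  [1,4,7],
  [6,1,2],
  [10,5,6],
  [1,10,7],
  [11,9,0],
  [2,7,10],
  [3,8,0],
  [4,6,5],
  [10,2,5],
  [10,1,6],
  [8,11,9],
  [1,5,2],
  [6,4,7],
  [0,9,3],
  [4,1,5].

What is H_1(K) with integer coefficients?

H_1 = Z ⊕ Z/2.

Take the total order 0 < 1 < 2 < 3 < 4 < 5 < 6 < 7 < 8 < 9 < 10 < 11 on the vertex set. Then K (dimension 2) consists of the simplices:

  0-simplices (12): [0], [1], [2], [3], [4], [5], [6], [7], [8], [9], [10], [11]
  1-simplices (28): (28 of them)
  2-simplices (17): [0,3,8], [0,3,9], [0,9,11], [1,2,5], [1,2,6], [1,4,5], [1,4,7], [1,6,10], [1,7,10], [2,5,10], [2,6,7], [2,7,10], [3,8,11], [4,5,6], [4,6,7], [5,6,10], [8,9,11]

giving chain groups C_0 ≅ Z^12, C_1 ≅ Z^28, C_2 ≅ Z^17.

Boundary ∂_1: C_1 → C_0 is given by ∂[p,q] = [q] − [p]. For instance
  ∂[8,9] = [9] − [8].
The resulting 12×28 matrix has rank 10, and its Smith normal form has invariant factors (1,1,1,1,1,1,1,1,1,1).

Boundary ∂_2: C_2 → C_1 maps a triangle to the signed sum of its edges. For instance
  ∂[1,2,6] = [2,6] − [1,6] + [1,2],
  ∂[0,3,9] = [3,9] − [0,9] + [0,3].
This gives a 28×17 integer matrix of rank 17; reducing to Smith normal form yields diagonal entries (1,1,1,1,1,1,1,1,1,1,1,1,1,1,1,1,2).

From H_k ≅ ker(∂_k) / im(∂_{k+1}) we obtain:

  H_1: rank ker ∂_1 − rank ∂_2 = (28 − 10) − 17 = 1, and ∂_2 has invariant factor 2 > 1, so H_1 ≅ Z ⊕ Z/2.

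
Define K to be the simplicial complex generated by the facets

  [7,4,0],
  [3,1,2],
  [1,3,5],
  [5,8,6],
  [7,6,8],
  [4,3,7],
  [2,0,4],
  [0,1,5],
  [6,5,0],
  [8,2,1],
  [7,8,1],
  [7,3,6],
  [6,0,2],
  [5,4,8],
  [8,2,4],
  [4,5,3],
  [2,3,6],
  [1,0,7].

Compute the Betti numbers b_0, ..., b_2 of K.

b_0 = 1, b_1 = 2, b_2 = 1.

Take the total order 0 < 1 < 2 < 3 < 4 < 5 < 6 < 7 < 8 on the vertex set. Then K (dimension 2) consists of the simplices:

  0-simplices (9): [0], [1], [2], [3], [4], [5], [6], [7], [8]
  1-simplices (27): (27 of them)
  2-simplices (18): [0,1,5], [0,1,7], [0,2,4], [0,2,6], [0,4,7], [0,5,6], [1,2,3], [1,2,8], [1,3,5], [1,7,8], [2,3,6], [2,4,8], [3,4,5], [3,4,7], [3,6,7], [4,5,8], [5,6,8], [6,7,8]

Hence C_0 ≅ Z^9, C_1 ≅ Z^27, C_2 ≅ Z^18.

∂_1: C_1 → C_0 maps an edge to its endpoints' difference, ∂[p,q] = q − p. For instance
  ∂[3,7] = [7] − [3].
As a 9×27 matrix over Z this has rank 8, with invariant factors (1,1,1,1,1,1,1,1).

∂_2: C_2 → C_1 acts by ∂[p,q,r] = [q,r] − [p,r] + [p,q]. For instance
  ∂[2,4,8] = [4,8] − [2,8] + [2,4],
  ∂[1,3,5] = [3,5] − [1,5] + [1,3].
The 27×18 boundary matrix has rank 17 and Smith normal form diag(1,1,1,1,1,1,1,1,1,1,1,1,1,1,1,1,1).

Now H_k = ker ∂_k / im ∂_{k+1}, so:

  H_0: rank C_0 − rank ∂_1 = 9 − 8 = 1, and the invariant factors of ∂_1 are all 1, so H_0 = Z.
  H_1: rank ker ∂_1 − rank ∂_2 = (27 − 8) − 17 = 2, and the invariant factors of ∂_2 are all 1, so H_1 = Z^2.
  H_2: rank ker ∂_2 − rank ∂_3 = (18 − 17) − 0 = 1, and there is no ∂_3, so H_2 = Z.

As a check, the Euler characteristic is 9 − 27 + 18 = 0, which agrees with 1 − 2 + 1 = 0.

Hence the Betti numbers are b_0 = 1, b_1 = 2, b_2 = 1.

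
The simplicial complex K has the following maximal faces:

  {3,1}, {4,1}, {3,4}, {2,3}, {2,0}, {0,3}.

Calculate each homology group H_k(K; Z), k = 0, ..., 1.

We work with the vertex ordering 0 < 1 < 2 < 3 < 4. The simplices of K, each written with vertices in increasing order, are:

  0-simplices (5): [0], [1], [2], [3], [4]
  1-simplices (6): [0,2], [0,3], [1,3], [1,4], [2,3], [3,4]

giving chain groups C_0 ≅ Z^5, C_1 ≅ Z^6.

The boundary map ∂_1: C_1 → C_0 is given by ∂[p,q] = [q] − [p].
This gives a 5×6 integer matrix of rank 4; reducing to Smith normal form yields diagonal entries (1,1,1,1).

From H_k ≅ ker(∂_k) / im(∂_{k+1}) we obtain:

  H_0: rank C_0 − rank ∂_1 = 5 − 4 = 1, and the invariant factors of ∂_1 are all 1, so H_0 = Z.
  H_1: rank ker ∂_1 − rank ∂_2 = (6 − 4) − 0 = 2, and there is no ∂_2, so H_1 = Z^2.

H_0 ≅ Z,  H_1 ≅ Z^2.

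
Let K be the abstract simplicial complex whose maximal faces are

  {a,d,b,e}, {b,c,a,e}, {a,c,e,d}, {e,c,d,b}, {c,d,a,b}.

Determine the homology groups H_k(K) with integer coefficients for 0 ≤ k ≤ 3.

H_0 ≅ Z,  H_1 = 0,  H_2 = 0,  H_3 ≅ Z.

Take the total order a < b < c < d < e on the vertex set. Then K (dimension 3) consists of the simplices:

  0-simplices (5): a, b, c, d, e
  1-simplices (10): ab, ac, ad, ae, bc, bd, be, cd, ce, de
  2-simplices (10): abc, abd, abe, acd, ace, ade, bcd, bce, bde, cde
  3-simplices (5): abcd, abce, abde, acde, bcde

giving chain groups C_0 ≅ Z^5, C_1 ≅ Z^10, C_2 ≅ Z^10, C_3 ≅ Z^5.

Boundary ∂_1: C_1 → C_0 sends each edge [p,q] (with p < q) to q − p.
As a 5×10 matrix over Z this has rank 4, with invariant factors (1,1,1,1).

∂_2: C_2 → C_1 maps a triangle to the signed sum of its edges. For instance
  ∂abd = bd − ad + ab,
  ∂bcd = cd − bd + bc.
The resulting 10×10 matrix has rank 6, and its Smith normal form has invariant factors (1,1,1,1,1,1).

The boundary map ∂_3: C_3 → C_2 sends each 3-simplex σ to the alternating sum Σ_i (−1)^i (σ with its i-th vertex removed). For instance
  ∂abde = bde − ade + abe − abd,
  ∂acde = cde − ade + ace − acd.
As a 10×5 matrix over Z this has rank 4, with invariant factors (1,1,1,1).

Now H_k = ker ∂_k / im ∂_{k+1}, so:

  H_0: rank C_0 − rank ∂_1 = 5 − 4 = 1, and the invariant factors of ∂_1 are all 1, so H_0 ≅ Z.
  H_1: rank ker ∂_1 − rank ∂_2 = (10 − 4) − 6 = 0, and the invariant factors of ∂_2 are all 1, so H_1 ≅ 0.
  H_2: rank ker ∂_2 − rank ∂_3 = (10 − 6) − 4 = 0, and the invariant factors of ∂_3 are all 1, so H_2 ≅ 0.
  H_3: rank ker ∂_3 − rank ∂_4 = (5 − 4) − 0 = 1, and there is no ∂_4, so H_3 ≅ Z.

As a check, the Euler characteristic is 5 − 10 + 10 − 5 = 0, which agrees with 1 − 0 + 0 − 1 = 0.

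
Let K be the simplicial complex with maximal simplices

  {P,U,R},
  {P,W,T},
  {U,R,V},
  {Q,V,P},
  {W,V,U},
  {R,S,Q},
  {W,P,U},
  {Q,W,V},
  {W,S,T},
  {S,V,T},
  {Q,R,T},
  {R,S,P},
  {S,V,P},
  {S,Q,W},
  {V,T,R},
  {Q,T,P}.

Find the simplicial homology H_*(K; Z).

Fix the vertex order P < Q < R < S < T < U < V < W and write every simplex with vertices in increasing order. Then dim K = 2 and the simplices of K are:

  0-simplices (8): P, Q, R, S, T, U, V, W
  1-simplices (24): PQ, PR, PS, PT, PU, PV, PW, QR, QS, QT, QV, QW, RS, RT, RU, RV, ST, SV, SW, TV, TW, UV, UW, VW
  2-simplices (16): PQT, PQV, PRS, PRU, PSV, PTW, PUW, QRS, QRT, QSW, QVW, RTV, RUV, STV, STW, UVW

giving chain groups C_0 ≅ Z^8, C_1 ≅ Z^24, C_2 ≅ Z^16.

∂_1: C_1 → C_0 is given by ∂[p,q] = [q] − [p].
The resulting 8×24 matrix has rank 7, and its Smith normal form has invariant factors (1,1,1,1,1,1,1).

∂_2: C_2 → C_1 maps a triangle to the signed sum of its edges. For instance
  ∂PUW = UW − PW + PU,
  ∂RTV = TV − RV + RT.
The 24×16 boundary matrix has rank 15 and Smith normal form diag(1,1,1,1,1,1,1,1,1,1,1,1,1,1,1).

Reading off H_k = ker ∂_k / im ∂_{k+1}:

  H_0: rank C_0 − rank ∂_1 = 8 − 7 = 1, and the invariant factors of ∂_1 are all 1, so H_0 = Z.
  H_1: rank ker ∂_1 − rank ∂_2 = (24 − 7) − 15 = 2, and the invariant factors of ∂_2 are all 1, so H_1 = Z^2.
  H_2: rank ker ∂_2 − rank ∂_3 = (16 − 15) − 0 = 1, and there is no ∂_3, so H_2 = Z.

As a check, the Euler characteristic is 8 − 24 + 16 = 0, which agrees with 1 − 2 + 1 = 0.

H_0 = Z,  H_1 = Z^2,  H_2 = Z.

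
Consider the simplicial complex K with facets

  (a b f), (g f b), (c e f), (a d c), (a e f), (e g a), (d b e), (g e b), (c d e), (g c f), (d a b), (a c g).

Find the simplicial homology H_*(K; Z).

H_0 = Z,  H_1 = Z/2,  H_2 = 0.

K has 7 vertices, 18 edges, 12 triangles.
rank ∂_0 = 0, rank ∂_1 = 6 ⇒ b_0 = 7 − 0 − 6 = 1; all invariant factors of ∂_1 are 1 so no torsion. So H_0 = Z.
rank ∂_1 = 6, rank ∂_2 = 12 ⇒ b_1 = 18 − 6 − 12 = 0; ∂_2 has invariant factor(s) [2] giving torsion. So H_1 = Z/2.
rank ∂_2 = 12, rank ∂_3 = 0 ⇒ b_2 = 12 − 12 − 0 = 0. So H_2 = 0.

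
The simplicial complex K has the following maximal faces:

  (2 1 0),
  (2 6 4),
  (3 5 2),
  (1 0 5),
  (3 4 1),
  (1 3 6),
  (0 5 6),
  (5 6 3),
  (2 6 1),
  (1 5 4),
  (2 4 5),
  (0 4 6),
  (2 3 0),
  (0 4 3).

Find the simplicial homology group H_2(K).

H_2 = Z.

K has 7 vertices, 21 edges, 14 triangles.
rank ∂_2 = 13, rank ∂_3 = 0 ⇒ b_2 = 14 − 13 − 0 = 1. So H_2 ≅ Z.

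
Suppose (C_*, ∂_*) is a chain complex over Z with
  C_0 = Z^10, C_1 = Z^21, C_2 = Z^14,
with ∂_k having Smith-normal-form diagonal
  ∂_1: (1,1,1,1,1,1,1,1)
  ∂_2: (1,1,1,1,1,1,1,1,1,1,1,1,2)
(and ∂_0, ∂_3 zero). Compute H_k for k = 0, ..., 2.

H_0 ≅ Z^2,  H_1 ≅ Z/2,  H_2 ≅ Z.

H_0: b_0 = 10 − 0 − 8 = 2; torsion from ∂_1 factors > 1: none. So H_0 ≅ Z^2.
H_1: b_1 = 21 − 8 − 13 = 0; torsion from ∂_2 factors > 1: [2]. So H_1 ≅ Z/2.
H_2: b_2 = 14 − 13 − 0 = 1; torsion from ∂_3 factors > 1: none. So H_2 ≅ Z.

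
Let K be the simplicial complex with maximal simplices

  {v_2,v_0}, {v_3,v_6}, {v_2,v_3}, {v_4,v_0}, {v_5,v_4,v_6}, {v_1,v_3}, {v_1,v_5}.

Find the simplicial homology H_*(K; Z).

Take the total order v_0 < v_1 < v_2 < v_3 < v_4 < v_5 < v_6 on the vertex set. Then K (dimension 2) consists of the simplices:

  0-simplices (7): [v_0], [v_1], [v_2], [v_3], [v_4], [v_5], [v_6]
  1-simplices (9): [v_0,v_2], [v_0,v_4], [v_1,v_3], [v_1,v_5], [v_2,v_3], [v_3,v_6], [v_4,v_5], [v_4,v_6], [v_5,v_6]
  2-simplices (1): [v_4,v_5,v_6]

so the chain groups are C_0 ≅ Z^7, C_1 ≅ Z^9, C_2 ≅ Z^1.

Boundary ∂_1: C_1 → C_0 sends each edge [p,q] (with p < q) to q − p. For instance
  ∂[v_3,v_6] = [v_6] − [v_3].
The resulting 7×9 matrix has rank 6, and its Smith normal form has invariant factors (1,1,1,1,1,1).

∂_2: C_2 → C_1 sends each 2-simplex [p,q,r] to [q,r] − [p,r] + [p,q]. For instance
  ∂[v_4,v_5,v_6] = [v_5,v_6] − [v_4,v_6] + [v_4,v_5].
As a 9×1 matrix over Z this has rank 1, with invariant factors (1).

From H_k ≅ ker(∂_k) / im(∂_{k+1}) we obtain:

  H_0: rank C_0 − rank ∂_1 = 7 − 6 = 1, and the invariant factors of ∂_1 are all 1, so H_0 = Z.
  H_1: rank ker ∂_1 − rank ∂_2 = (9 − 6) − 1 = 2, and the invariant factors of ∂_2 are all 1, so H_1 = Z^2.
  H_2: rank ker ∂_2 − rank ∂_3 = (1 − 1) − 0 = 0, and there is no ∂_3, so H_2 = 0.

H_0 ≅ Z,  H_1 ≅ Z^2,  H_2 = 0.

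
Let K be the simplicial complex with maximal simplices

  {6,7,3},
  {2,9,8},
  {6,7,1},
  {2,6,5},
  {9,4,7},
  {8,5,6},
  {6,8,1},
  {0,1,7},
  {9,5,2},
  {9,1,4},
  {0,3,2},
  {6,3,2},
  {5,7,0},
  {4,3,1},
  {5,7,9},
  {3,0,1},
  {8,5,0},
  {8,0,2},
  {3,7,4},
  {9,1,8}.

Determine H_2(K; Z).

H_2 ≅ 0.

Order the vertices as 0 < 1 < 2 < 3 < 4 < 5 < 6 < 7 < 8 < 9. Listing each simplex with vertices in this order, K has dimension 2 with simplices:

  0-simplices (10): [0], [1], [2], [3], [4], [5], [6], [7], [8], [9]
  1-simplices (30): (30 of them)
  2-simplices (20): (20 of them)

giving chain groups C_0 ≅ Z^10, C_1 ≅ Z^30, C_2 ≅ Z^20.

The boundary map ∂_1: C_1 → C_0 maps an edge to its endpoints' difference, ∂[p,q] = q − p. For instance
  ∂[4,9] = [9] − [4].
The 10×30 boundary matrix has rank 9 and Smith normal form diag(1,1,1,1,1,1,1,1,1).

∂_2: C_2 → C_1 maps a triangle to the signed sum of its edges. For instance
  ∂[2,3,6] = [3,6] − [2,6] + [2,3],
  ∂[2,8,9] = [8,9] − [2,9] + [2,8].
The resulting 30×20 matrix has rank 20, and its Smith normal form has invariant factors (1,1,1,1,1,1,1,1,1,1,1,1,1,1,1,1,1,1,1,2).

Now H_k = ker ∂_k / im ∂_{k+1}, so:

  H_2: rank ker ∂_2 − rank ∂_3 = (20 − 20) − 0 = 0, and there is no ∂_3, so H_2 ≅ 0.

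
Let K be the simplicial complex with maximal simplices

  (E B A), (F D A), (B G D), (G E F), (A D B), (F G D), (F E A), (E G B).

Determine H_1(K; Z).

H_1 = 0.

Order the vertices as A < B < D < E < F < G. Listing each simplex with vertices in this order, K has dimension 2 with simplices:

  0-simplices (6): A, B, D, E, F, G
  1-simplices (12): AB, AD, AE, AF, BD, BE, BG, DF, DG, EF, EG, FG
  2-simplices (8): ABD, ABE, ADF, AEF, BDG, BEG, DFG, EFG

Hence C_0 ≅ Z^6, C_1 ≅ Z^12, C_2 ≅ Z^8.

∂_1: C_1 → C_0 maps an edge to its endpoints' difference, ∂[p,q] = q − p. For instance
  ∂AE = E − A.
The 6×12 boundary matrix has rank 5 and Smith normal form diag(1,1,1,1,1).

The boundary map ∂_2: C_2 → C_1 sends each 2-simplex [p,q,r] to [q,r] − [p,r] + [p,q]. For instance
  ∂DFG = FG − DG + DF,
  ∂BEG = EG − BG + BE.
The resulting 12×8 matrix has rank 7, and its Smith normal form has invariant factors (1,1,1,1,1,1,1).

Computing H_k = (kernel of ∂_k) / (image of ∂_{k+1}):

  H_1: rank ker ∂_1 − rank ∂_2 = (12 − 5) − 7 = 0, and the invariant factors of ∂_2 are all 1, so H_1 = 0.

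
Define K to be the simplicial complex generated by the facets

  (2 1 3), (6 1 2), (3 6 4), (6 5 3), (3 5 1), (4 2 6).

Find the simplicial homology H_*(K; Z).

H_0 = Z,  H_1 = Z,  H_2 = 0.

We work with the vertex ordering 1 < 2 < 3 < 4 < 5 < 6. The simplices of K, each written with vertices in increasing order, are:

  0-simplices (6): [1], [2], [3], [4], [5], [6]
  1-simplices (12): [1,2], [1,3], [1,5], [1,6], [2,3], [2,4], [2,6], [3,4], [3,5], [3,6], [4,6], [5,6]
  2-simplices (6): [1,2,3], [1,2,6], [1,3,5], [2,4,6], [3,4,6], [3,5,6]

so the chain groups are C_0 ≅ Z^6, C_1 ≅ Z^12, C_2 ≅ Z^6.

Boundary ∂_1: C_1 → C_0 maps an edge to its endpoints' difference, ∂[p,q] = q − p. For instance
  ∂[1,3] = [3] − [1].
This gives a 6×12 integer matrix of rank 5; reducing to Smith normal form yields diagonal entries (1,1,1,1,1).

∂_2: C_2 → C_1 maps a triangle to the signed sum of its edges. For instance
  ∂[3,5,6] = [5,6] − [3,6] + [3,5],
  ∂[3,4,6] = [4,6] − [3,6] + [3,4].
The 12×6 boundary matrix has rank 6 and Smith normal form diag(1,1,1,1,1,1).

From H_k ≅ ker(∂_k) / im(∂_{k+1}) we obtain:

  H_0: rank C_0 − rank ∂_1 = 6 − 5 = 1, and the invariant factors of ∂_1 are all 1, so H_0 = Z.
  H_1: rank ker ∂_1 − rank ∂_2 = (12 − 5) − 6 = 1, and the invariant factors of ∂_2 are all 1, so H_1 = Z.
  H_2: rank ker ∂_2 − rank ∂_3 = (6 − 6) − 0 = 0, and there is no ∂_3, so H_2 = 0.

As a check, the Euler characteristic is 6 − 12 + 6 = 0, which agrees with 1 − 1 + 0 = 0.
(K is a triangulation of the cylinder S^1 x I.)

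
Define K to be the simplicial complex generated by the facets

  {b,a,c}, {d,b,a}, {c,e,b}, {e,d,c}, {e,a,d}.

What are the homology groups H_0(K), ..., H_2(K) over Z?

K has 5 vertices, 10 edges, 5 triangles.
rank ∂_0 = 0, rank ∂_1 = 4 ⇒ b_0 = 5 − 0 − 4 = 1; all invariant factors of ∂_1 are 1 so no torsion. So H_0 = Z.
rank ∂_1 = 4, rank ∂_2 = 5 ⇒ b_1 = 10 − 4 − 5 = 1; all invariant factors of ∂_2 are 1 so no torsion. So H_1 = Z.
rank ∂_2 = 5, rank ∂_3 = 0 ⇒ b_2 = 5 − 5 − 0 = 0. So H_2 = 0.

H_0 = Z,  H_1 = Z,  H_2 = 0.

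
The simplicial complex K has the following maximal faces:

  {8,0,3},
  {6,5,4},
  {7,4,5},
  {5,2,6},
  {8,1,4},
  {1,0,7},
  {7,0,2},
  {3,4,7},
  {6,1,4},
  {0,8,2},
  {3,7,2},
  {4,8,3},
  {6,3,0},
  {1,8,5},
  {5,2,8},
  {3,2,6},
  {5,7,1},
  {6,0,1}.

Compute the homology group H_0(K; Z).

We work with the vertex ordering 0 < 1 < 2 < 3 < 4 < 5 < 6 < 7 < 8. The simplices of K, each written with vertices in increasing order, are:

  0-simplices (9): [0], [1], [2], [3], [4], [5], [6], [7], [8]
  1-simplices (27): (27 of them)
  2-simplices (18): [0,1,6], [0,1,7], [0,2,7], [0,2,8], [0,3,6], [0,3,8], [1,4,6], [1,4,8], [1,5,7], [1,5,8], [2,3,6], [2,3,7], [2,5,6], [2,5,8], [3,4,7], [3,4,8], [4,5,6], [4,5,7]

Hence C_0 ≅ Z^9, C_1 ≅ Z^27, C_2 ≅ Z^18.

∂_1: C_1 → C_0 is given by ∂[p,q] = [q] − [p].
As a 9×27 matrix over Z this has rank 8, with invariant factors (1,1,1,1,1,1,1,1).

The boundary map ∂_2: C_2 → C_1 acts by ∂[p,q,r] = [q,r] − [p,r] + [p,q]. For instance
  ∂[2,5,8] = [5,8] − [2,8] + [2,5],
  ∂[3,4,8] = [4,8] − [3,8] + [3,4].
This gives a 27×18 integer matrix of rank 18; reducing to Smith normal form yields diagonal entries (1,1,1,1,1,1,1,1,1,1,1,1,1,1,1,1,1,2).

Computing H_k = (kernel of ∂_k) / (image of ∂_{k+1}):

  H_0: rank C_0 − rank ∂_1 = 9 − 8 = 1, and the invariant factors of ∂_1 are all 1, so H_0 ≅ Z.

(K is a triangulation of the Klein bottle.)

H_0 = Z.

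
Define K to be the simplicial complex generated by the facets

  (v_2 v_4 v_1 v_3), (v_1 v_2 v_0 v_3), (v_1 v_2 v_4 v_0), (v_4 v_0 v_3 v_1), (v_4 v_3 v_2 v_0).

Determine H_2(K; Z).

H_2 = 0.

Order the vertices as v_0 < v_1 < v_2 < v_3 < v_4. Listing each simplex with vertices in this order, K has dimension 3 with simplices:

  0-simplices (5): [v_0], [v_1], [v_2], [v_3], [v_4]
  1-simplices (10): [v_0,v_1], [v_0,v_2], [v_0,v_3], [v_0,v_4], [v_1,v_2], [v_1,v_3], [v_1,v_4], [v_2,v_3], [v_2,v_4], [v_3,v_4]
  2-simplices (10): [v_0,v_1,v_2], [v_0,v_1,v_3], [v_0,v_1,v_4], [v_0,v_2,v_3], [v_0,v_2,v_4], [v_0,v_3,v_4], [v_1,v_2,v_3], [v_1,v_2,v_4], [v_1,v_3,v_4], [v_2,v_3,v_4]
  3-simplices (5): [v_0,v_1,v_2,v_3], [v_0,v_1,v_2,v_4], [v_0,v_1,v_3,v_4], [v_0,v_2,v_3,v_4], [v_1,v_2,v_3,v_4]

so the chain groups are C_0 ≅ Z^5, C_1 ≅ Z^10, C_2 ≅ Z^10, C_3 ≅ Z^5.

Boundary ∂_1: C_1 → C_0 maps an edge to its endpoints' difference, ∂[p,q] = q − p. For instance
  ∂[v_0,v_1] = [v_1] − [v_0].
The 5×10 boundary matrix has rank 4 and Smith normal form diag(1,1,1,1).

∂_2: C_2 → C_1 sends each 2-simplex [p,q,r] to [q,r] − [p,r] + [p,q]. For instance
  ∂[v_2,v_3,v_4] = [v_3,v_4] − [v_2,v_4] + [v_2,v_3],
  ∂[v_0,v_3,v_4] = [v_3,v_4] − [v_0,v_4] + [v_0,v_3].
This gives a 10×10 integer matrix of rank 6; reducing to Smith normal form yields diagonal entries (1,1,1,1,1,1).

The boundary map ∂_3: C_3 → C_2 sends each 3-simplex σ to the alternating sum Σ_i (−1)^i (σ with its i-th vertex removed). For instance
  ∂[v_0,v_2,v_3,v_4] = [v_2,v_3,v_4] − [v_0,v_3,v_4] + [v_0,v_2,v_4] − [v_0,v_2,v_3],
  ∂[v_0,v_1,v_3,v_4] = [v_1,v_3,v_4] − [v_0,v_3,v_4] + [v_0,v_1,v_4] − [v_0,v_1,v_3].
The 10×5 boundary matrix has rank 4 and Smith normal form diag(1,1,1,1).

From H_k ≅ ker(∂_k) / im(∂_{k+1}) we obtain:

  H_2: rank ker ∂_2 − rank ∂_3 = (10 − 6) − 4 = 0, and the invariant factors of ∂_3 are all 1, so H_2 ≅ 0.

(K is a triangulation of the 3-sphere S^3.)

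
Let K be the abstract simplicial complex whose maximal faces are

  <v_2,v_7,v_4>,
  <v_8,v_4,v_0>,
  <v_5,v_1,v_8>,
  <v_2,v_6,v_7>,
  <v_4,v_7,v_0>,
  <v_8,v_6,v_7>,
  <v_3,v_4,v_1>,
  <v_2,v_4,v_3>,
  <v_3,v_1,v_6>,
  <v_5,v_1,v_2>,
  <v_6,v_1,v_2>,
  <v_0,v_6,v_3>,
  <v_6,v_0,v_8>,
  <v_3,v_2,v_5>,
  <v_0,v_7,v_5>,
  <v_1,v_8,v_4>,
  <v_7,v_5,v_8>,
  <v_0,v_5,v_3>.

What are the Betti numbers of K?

K has 9 vertices, 27 edges, 18 triangles.
rank ∂_0 = 0, rank ∂_1 = 8 ⇒ b_0 = 9 − 0 − 8 = 1; all invariant factors of ∂_1 are 1 so no torsion. So H_0 = Z.
rank ∂_1 = 8, rank ∂_2 = 18 ⇒ b_1 = 27 − 8 − 18 = 1; ∂_2 has invariant factor(s) [2] giving torsion. So H_1 = Z ⊕ Z/2Z.
rank ∂_2 = 18, rank ∂_3 = 0 ⇒ b_2 = 18 − 18 − 0 = 0. So H_2 = 0.

b_0 = 1, b_1 = 1, b_2 = 0.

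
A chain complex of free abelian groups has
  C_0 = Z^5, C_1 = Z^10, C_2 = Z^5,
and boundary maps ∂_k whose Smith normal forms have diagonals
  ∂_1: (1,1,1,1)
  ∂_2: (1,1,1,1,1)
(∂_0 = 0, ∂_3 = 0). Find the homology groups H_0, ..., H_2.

H_0: b_0 = 5 − 0 − 4 = 1; torsion from ∂_1 factors > 1: none. So H_0 = Z.
H_1: b_1 = 10 − 4 − 5 = 1; torsion from ∂_2 factors > 1: none. So H_1 = Z.
H_2: b_2 = 5 − 5 − 0 = 0; torsion from ∂_3 factors > 1: none. So H_2 = 0.

H_0 = Z,  H_1 = Z,  H_2 = 0.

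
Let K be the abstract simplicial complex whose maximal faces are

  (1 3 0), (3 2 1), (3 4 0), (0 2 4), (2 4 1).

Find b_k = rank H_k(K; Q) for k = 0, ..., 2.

Order the vertices as 0 < 1 < 2 < 3 < 4. Listing each simplex with vertices in this order, K has dimension 2 with simplices:

  0-simplices (5): [0], [1], [2], [3], [4]
  1-simplices (10): [0,1], [0,2], [0,3], [0,4], [1,2], [1,3], [1,4], [2,3], [2,4], [3,4]
  2-simplices (5): [0,1,3], [0,2,4], [0,3,4], [1,2,3], [1,2,4]

Hence C_0 ≅ Z^5, C_1 ≅ Z^10, C_2 ≅ Z^5.

∂_1: C_1 → C_0 is given by ∂[p,q] = [q] − [p].
The 5×10 boundary matrix has rank 4 and Smith normal form diag(1,1,1,1).

The boundary map ∂_2: C_2 → C_1 acts by ∂[p,q,r] = [q,r] − [p,r] + [p,q]. For instance
  ∂[0,3,4] = [3,4] − [0,4] + [0,3],
  ∂[0,2,4] = [2,4] − [0,4] + [0,2].
The resulting 10×5 matrix has rank 5, and its Smith normal form has invariant factors (1,1,1,1,1).

Now H_k = ker ∂_k / im ∂_{k+1}, so:

  H_0: rank C_0 − rank ∂_1 = 5 − 4 = 1, and the invariant factors of ∂_1 are all 1, so H_0 = Z.
  H_1: rank ker ∂_1 − rank ∂_2 = (10 − 4) − 5 = 1, and the invariant factors of ∂_2 are all 1, so H_1 = Z.
  H_2: rank ker ∂_2 − rank ∂_3 = (5 − 5) − 0 = 0, and there is no ∂_3, so H_2 = 0.

As a check, the Euler characteristic is 5 − 10 + 5 = 0, which agrees with 1 − 1 + 0 = 0.

Hence the Betti numbers are b_0 = 1, b_1 = 1, b_2 = 0.

b_0 = 1, b_1 = 1, b_2 = 0.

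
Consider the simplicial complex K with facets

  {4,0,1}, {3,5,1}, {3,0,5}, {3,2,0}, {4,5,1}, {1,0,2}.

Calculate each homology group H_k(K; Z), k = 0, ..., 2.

Take the total order 0 < 1 < 2 < 3 < 4 < 5 on the vertex set. Then K (dimension 2) consists of the simplices:

  0-simplices (6): [0], [1], [2], [3], [4], [5]
  1-simplices (12): [0,1], [0,2], [0,3], [0,4], [0,5], [1,2], [1,3], [1,4], [1,5], [2,3], [3,5], [4,5]
  2-simplices (6): [0,1,2], [0,1,4], [0,2,3], [0,3,5], [1,3,5], [1,4,5]

giving chain groups C_0 ≅ Z^6, C_1 ≅ Z^12, C_2 ≅ Z^6.

∂_1: C_1 → C_0 sends each edge [p,q] (with p < q) to q − p. For instance
  ∂[2,3] = [3] − [2].
This gives a 6×12 integer matrix of rank 5; reducing to Smith normal form yields diagonal entries (1,1,1,1,1).

Boundary ∂_2: C_2 → C_1 maps a triangle to the signed sum of its edges. For instance
  ∂[0,1,2] = [1,2] − [0,2] + [0,1],
  ∂[1,3,5] = [3,5] − [1,5] + [1,3].
The resulting 12×6 matrix has rank 6, and its Smith normal form has invariant factors (1,1,1,1,1,1).

Reading off H_k = ker ∂_k / im ∂_{k+1}:

  H_0: rank C_0 − rank ∂_1 = 6 − 5 = 1, and the invariant factors of ∂_1 are all 1, so H_0 ≅ Z.
  H_1: rank ker ∂_1 − rank ∂_2 = (12 − 5) − 6 = 1, and the invariant factors of ∂_2 are all 1, so H_1 ≅ Z.
  H_2: rank ker ∂_2 − rank ∂_3 = (6 − 6) − 0 = 0, and there is no ∂_3, so H_2 ≅ 0.

H_0 = Z,  H_1 = Z,  H_2 = 0.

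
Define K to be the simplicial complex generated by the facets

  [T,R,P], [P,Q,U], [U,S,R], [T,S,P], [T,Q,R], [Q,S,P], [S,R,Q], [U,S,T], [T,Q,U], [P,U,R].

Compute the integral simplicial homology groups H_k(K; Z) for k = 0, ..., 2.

H_0 ≅ Z,  H_1 ≅ Z_2,  H_2 = 0.

Take the total order P < Q < R < S < T < U on the vertex set. Then K (dimension 2) consists of the simplices:

  0-simplices (6): P, Q, R, S, T, U
  1-simplices (15): PQ, PR, PS, PT, PU, QR, QS, QT, QU, RS, RT, RU, ST, SU, TU
  2-simplices (10): PQS, PQU, PRT, PRU, PST, QRS, QRT, QTU, RSU, STU

so the chain groups are C_0 ≅ Z^6, C_1 ≅ Z^15, C_2 ≅ Z^10.

The boundary map ∂_1: C_1 → C_0 is given by ∂[p,q] = [q] − [p]. For instance
  ∂RS = S − R.
The resulting 6×15 matrix has rank 5, and its Smith normal form has invariant factors (1,1,1,1,1).

Boundary ∂_2: C_2 → C_1 sends each 2-simplex [p,q,r] to [q,r] − [p,r] + [p,q]. For instance
  ∂PRT = RT − PT + PR,
  ∂PQU = QU − PU + PQ.
This gives a 15×10 integer matrix of rank 10; reducing to Smith normal form yields diagonal entries (1,1,1,1,1,1,1,1,1,2).

Now H_k = ker ∂_k / im ∂_{k+1}, so:

  H_0: rank C_0 − rank ∂_1 = 6 − 5 = 1, and the invariant factors of ∂_1 are all 1, so H_0 ≅ Z.
  H_1: rank ker ∂_1 − rank ∂_2 = (15 − 5) − 10 = 0, and ∂_2 has invariant factor 2 > 1, so H_1 ≅ Z_2.
  H_2: rank ker ∂_2 − rank ∂_3 = (10 − 10) − 0 = 0, and there is no ∂_3, so H_2 ≅ 0.

(K is a triangulation of the real projective plane RP^2.)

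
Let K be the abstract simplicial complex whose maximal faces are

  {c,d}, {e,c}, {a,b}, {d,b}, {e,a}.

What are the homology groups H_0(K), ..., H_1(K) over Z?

K has 5 vertices, 5 edges.
rank ∂_0 = 0, rank ∂_1 = 4 ⇒ b_0 = 5 − 0 − 4 = 1; all invariant factors of ∂_1 are 1 so no torsion. So H_0 ≅ Z.
rank ∂_1 = 4, rank ∂_2 = 0 ⇒ b_1 = 5 − 4 − 0 = 1. So H_1 ≅ Z.

H_0 = Z,  H_1 = Z.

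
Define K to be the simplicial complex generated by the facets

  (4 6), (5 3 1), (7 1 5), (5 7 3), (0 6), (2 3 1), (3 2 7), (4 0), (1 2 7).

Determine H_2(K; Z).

H_2 ≅ Z.

We work with the vertex ordering 0 < 1 < 2 < 3 < 4 < 5 < 6 < 7. The simplices of K, each written with vertices in increasing order, are:

  0-simplices (8): [0], [1], [2], [3], [4], [5], [6], [7]
  1-simplices (12): [0,4], [0,6], [1,2], [1,3], [1,5], [1,7], [2,3], [2,7], [3,5], [3,7], [4,6], [5,7]
  2-simplices (6): [1,2,3], [1,2,7], [1,3,5], [1,5,7], [2,3,7], [3,5,7]

giving chain groups C_0 ≅ Z^8, C_1 ≅ Z^12, C_2 ≅ Z^6.

∂_1: C_1 → C_0 is given by ∂[p,q] = [q] − [p].
The 8×12 boundary matrix has rank 6 and Smith normal form diag(1,1,1,1,1,1).

∂_2: C_2 → C_1 acts by ∂[p,q,r] = [q,r] − [p,r] + [p,q]. For instance
  ∂[1,2,7] = [2,7] − [1,7] + [1,2],
  ∂[1,3,5] = [3,5] − [1,5] + [1,3].
As a 12×6 matrix over Z this has rank 5, with invariant factors (1,1,1,1,1).

Reading off H_k = ker ∂_k / im ∂_{k+1}:

  H_2: rank ker ∂_2 − rank ∂_3 = (6 − 5) − 0 = 1, and there is no ∂_3, so H_2 = Z.

(K is a triangulation of the disjoint union of the 2-sphere S^2 and the circle S^1.)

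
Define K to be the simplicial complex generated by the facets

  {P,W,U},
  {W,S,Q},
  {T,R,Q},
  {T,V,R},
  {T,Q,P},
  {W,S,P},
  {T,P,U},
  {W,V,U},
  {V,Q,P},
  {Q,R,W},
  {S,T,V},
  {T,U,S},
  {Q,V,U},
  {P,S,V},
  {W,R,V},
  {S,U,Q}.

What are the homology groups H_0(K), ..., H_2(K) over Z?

H_0 = Z,  H_1 = Z^2,  H_2 = Z.

Fix the vertex order P < Q < R < S < T < U < V < W and write every simplex with vertices in increasing order. Then dim K = 2 and the simplices of K are:

  0-simplices (8): P, Q, R, S, T, U, V, W
  1-simplices (24): PQ, PS, PT, PU, PV, PW, QR, QS, QT, QU, QV, QW, RT, RV, RW, ST, SU, SV, SW, TU, TV, UV, UW, VW
  2-simplices (16): PQT, PQV, PSV, PSW, PTU, PUW, QRT, QRW, QSU, QSW, QUV, RTV, RVW, STU, STV, UVW

Hence C_0 ≅ Z^8, C_1 ≅ Z^24, C_2 ≅ Z^16.

The boundary map ∂_1: C_1 → C_0 is given by ∂[p,q] = [q] − [p]. For instance
  ∂PQ = Q − P.
As a 8×24 matrix over Z this has rank 7, with invariant factors (1,1,1,1,1,1,1).

Boundary ∂_2: C_2 → C_1 sends each 2-simplex [p,q,r] to [q,r] − [p,r] + [p,q]. For instance
  ∂PQT = QT − PT + PQ,
  ∂QSW = SW − QW + QS.
As a 24×16 matrix over Z this has rank 15, with invariant factors (1,1,1,1,1,1,1,1,1,1,1,1,1,1,1).

Computing H_k = (kernel of ∂_k) / (image of ∂_{k+1}):

  H_0: rank C_0 − rank ∂_1 = 8 − 7 = 1, and the invariant factors of ∂_1 are all 1, so H_0 ≅ Z.
  H_1: rank ker ∂_1 − rank ∂_2 = (24 − 7) − 15 = 2, and the invariant factors of ∂_2 are all 1, so H_1 ≅ Z^2.
  H_2: rank ker ∂_2 − rank ∂_3 = (16 − 15) − 0 = 1, and there is no ∂_3, so H_2 ≅ Z.

As a check, the Euler characteristic is 8 − 24 + 16 = 0, which agrees with 1 − 2 + 1 = 0.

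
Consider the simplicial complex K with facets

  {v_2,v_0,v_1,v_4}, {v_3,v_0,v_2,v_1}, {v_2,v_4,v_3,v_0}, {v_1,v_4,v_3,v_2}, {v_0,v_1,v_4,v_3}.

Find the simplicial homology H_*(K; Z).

H_0 ≅ Z,  H_1 = 0,  H_2 = 0,  H_3 ≅ Z.

Fix the vertex order v_0 < v_1 < v_2 < v_3 < v_4 and write every simplex with vertices in increasing order. Then dim K = 3 and the simplices of K are:

  0-simplices (5): [v_0], [v_1], [v_2], [v_3], [v_4]
  1-simplices (10): [v_0,v_1], [v_0,v_2], [v_0,v_3], [v_0,v_4], [v_1,v_2], [v_1,v_3], [v_1,v_4], [v_2,v_3], [v_2,v_4], [v_3,v_4]
  2-simplices (10): [v_0,v_1,v_2], [v_0,v_1,v_3], [v_0,v_1,v_4], [v_0,v_2,v_3], [v_0,v_2,v_4], [v_0,v_3,v_4], [v_1,v_2,v_3], [v_1,v_2,v_4], [v_1,v_3,v_4], [v_2,v_3,v_4]
  3-simplices (5): [v_0,v_1,v_2,v_3], [v_0,v_1,v_2,v_4], [v_0,v_1,v_3,v_4], [v_0,v_2,v_3,v_4], [v_1,v_2,v_3,v_4]

so the chain groups are C_0 ≅ Z^5, C_1 ≅ Z^10, C_2 ≅ Z^10, C_3 ≅ Z^5.

Boundary ∂_1: C_1 → C_0 maps an edge to its endpoints' difference, ∂[p,q] = q − p.
As a 5×10 matrix over Z this has rank 4, with invariant factors (1,1,1,1).

Boundary ∂_2: C_2 → C_1 sends each 2-simplex [p,q,r] to [q,r] − [p,r] + [p,q]. For instance
  ∂[v_0,v_2,v_4] = [v_2,v_4] − [v_0,v_4] + [v_0,v_2],
  ∂[v_0,v_1,v_3] = [v_1,v_3] − [v_0,v_3] + [v_0,v_1].
As a 10×10 matrix over Z this has rank 6, with invariant factors (1,1,1,1,1,1).

Boundary ∂_3: C_3 → C_2 sends each 3-simplex σ to the alternating sum Σ_i (−1)^i (σ with its i-th vertex removed). For instance
  ∂[v_0,v_1,v_3,v_4] = [v_1,v_3,v_4] − [v_0,v_3,v_4] + [v_0,v_1,v_4] − [v_0,v_1,v_3],
  ∂[v_1,v_2,v_3,v_4] = [v_2,v_3,v_4] − [v_1,v_3,v_4] + [v_1,v_2,v_4] − [v_1,v_2,v_3].
As a 10×5 matrix over Z this has rank 4, with invariant factors (1,1,1,1).

From H_k ≅ ker(∂_k) / im(∂_{k+1}) we obtain:

  H_0: rank C_0 − rank ∂_1 = 5 − 4 = 1, and the invariant factors of ∂_1 are all 1, so H_0 ≅ Z.
  H_1: rank ker ∂_1 − rank ∂_2 = (10 − 4) − 6 = 0, and the invariant factors of ∂_2 are all 1, so H_1 ≅ 0.
  H_2: rank ker ∂_2 − rank ∂_3 = (10 − 6) − 4 = 0, and the invariant factors of ∂_3 are all 1, so H_2 ≅ 0.
  H_3: rank ker ∂_3 − rank ∂_4 = (5 − 4) − 0 = 1, and there is no ∂_4, so H_3 ≅ Z.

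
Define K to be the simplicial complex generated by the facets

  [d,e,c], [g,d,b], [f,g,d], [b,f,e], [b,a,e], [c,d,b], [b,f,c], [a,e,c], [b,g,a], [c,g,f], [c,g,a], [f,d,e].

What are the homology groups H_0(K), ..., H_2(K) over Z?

Take the total order a < b < c < d < e < f < g on the vertex set. Then K (dimension 2) consists of the simplices:

  0-simplices (7): a, b, c, d, e, f, g
  1-simplices (18): ab, ac, ae, ag, bc, bd, be, bf, bg, cd, ce, cf, cg, de, df, dg, ef, fg
  2-simplices (12): abe, abg, ace, acg, bcd, bcf, bdg, bef, cde, cfg, def, dfg

so the chain groups are C_0 ≅ Z^7, C_1 ≅ Z^18, C_2 ≅ Z^12.

Boundary ∂_1: C_1 → C_0 sends each edge [p,q] (with p < q) to q − p. For instance
  ∂dg = g − d.
The resulting 7×18 matrix has rank 6, and its Smith normal form has invariant factors (1,1,1,1,1,1).

Boundary ∂_2: C_2 → C_1 maps a triangle to the signed sum of its edges. For instance
  ∂bef = ef − bf + be,
  ∂abg = bg − ag + ab.
As a 18×12 matrix over Z this has rank 12, with invariant factors (1,1,1,1,1,1,1,1,1,1,1,2).

From H_k ≅ ker(∂_k) / im(∂_{k+1}) we obtain:

  H_0: rank C_0 − rank ∂_1 = 7 − 6 = 1, and the invariant factors of ∂_1 are all 1, so H_0 ≅ Z.
  H_1: rank ker ∂_1 − rank ∂_2 = (18 − 6) − 12 = 0, and ∂_2 has invariant factor 2 > 1, so H_1 ≅ Z/2Z.
  H_2: rank ker ∂_2 − rank ∂_3 = (12 − 12) − 0 = 0, and there is no ∂_3, so H_2 ≅ 0.

H_0 = Z,  H_1 = Z/2Z,  H_2 = 0.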